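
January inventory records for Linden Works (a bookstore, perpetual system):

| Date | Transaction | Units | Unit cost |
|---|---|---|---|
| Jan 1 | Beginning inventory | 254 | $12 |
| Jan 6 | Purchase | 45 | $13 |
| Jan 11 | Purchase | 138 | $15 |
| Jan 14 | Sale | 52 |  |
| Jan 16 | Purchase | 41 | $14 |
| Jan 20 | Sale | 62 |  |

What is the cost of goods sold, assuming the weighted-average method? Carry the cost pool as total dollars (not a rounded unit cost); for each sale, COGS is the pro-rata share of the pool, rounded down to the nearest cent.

COGS = $1,493.39

After Jan 1: 254 on hand, pool $3,048.00 (≈ $12.0000 each)
After Jan 6: 299 on hand, pool $3,633.00 (≈ $12.1505 each)
After Jan 11: 437 on hand, pool $5,703.00 (≈ $13.0503 each)
Jan 14, sell 52: 52/437 × $5,703.00 → $678.61
After Jan 16: 426 on hand, pool $5,598.39 (≈ $13.1418 each)
Jan 20, sell 62: 62/426 × $5,598.39 → $814.78
Total COGS = $678.61 + $814.78 = $1,493.39
Ending inventory (cost pool remaining) = $4,783.61
Check: goods available $6,277.00 = COGS $1,493.39 + ending $4,783.61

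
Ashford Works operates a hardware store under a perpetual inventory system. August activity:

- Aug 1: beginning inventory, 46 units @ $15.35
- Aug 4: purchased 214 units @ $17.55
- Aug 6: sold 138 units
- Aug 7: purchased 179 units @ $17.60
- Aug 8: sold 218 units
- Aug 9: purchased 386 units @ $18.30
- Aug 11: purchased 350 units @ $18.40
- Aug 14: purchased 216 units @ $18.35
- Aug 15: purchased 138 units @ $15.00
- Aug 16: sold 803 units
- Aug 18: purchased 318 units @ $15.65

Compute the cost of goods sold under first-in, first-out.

COGS = $20,821.60

Aug 6, 138 sold [FIFO — oldest first]: 46 @ $15.35 + 92 @ $17.55 = $2,320.70
Aug 8, 218 sold [FIFO — oldest first]: 122 @ $17.55 + 96 @ $17.60 = $3,830.70
Aug 16, 803 sold [FIFO — oldest first]: 83 @ $17.60 + 386 @ $18.30 + 334 @ $18.40 = $14,670.20
Total COGS = $2,320.70 + $3,830.70 + $14,670.20 = $20,821.60
Ending inventory: 16 @ $18.40 + 216 @ $18.35 + 138 @ $15.00 + 318 @ $15.65 = $11,304.70
Check: goods available $32,126.30 = COGS $20,821.60 + ending $11,304.70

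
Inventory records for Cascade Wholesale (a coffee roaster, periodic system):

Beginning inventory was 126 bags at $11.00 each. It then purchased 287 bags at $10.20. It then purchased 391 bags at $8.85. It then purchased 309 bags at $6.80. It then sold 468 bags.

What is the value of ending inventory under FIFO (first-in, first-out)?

Sale 1 (468) [FIFO — oldest first]: 126 @ $11.00 + 287 @ $10.20 + 55 @ $8.85 = $4,800.15
Ending inventory: 336 @ $8.85 + 309 @ $6.80 = $5,074.80
Check: goods available $9,874.95 = COGS $4,800.15 + ending $5,074.80

Ending inventory = $5,074.80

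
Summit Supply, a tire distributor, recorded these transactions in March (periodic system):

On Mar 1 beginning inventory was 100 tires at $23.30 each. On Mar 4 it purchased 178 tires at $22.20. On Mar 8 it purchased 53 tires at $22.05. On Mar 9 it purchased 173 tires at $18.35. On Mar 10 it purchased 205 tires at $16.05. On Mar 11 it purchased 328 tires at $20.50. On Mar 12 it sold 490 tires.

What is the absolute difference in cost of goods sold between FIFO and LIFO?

$1,043.80

FIFO COGS: 100 @ $23.30 + 178 @ $22.20 + 53 @ $22.05 + 159 @ $18.35 = $10,367.90
LIFO COGS: 328 @ $20.50 + 162 @ $16.05 = $9,324.10
Difference = |$10,367.90 − $9,324.10| = $1,043.80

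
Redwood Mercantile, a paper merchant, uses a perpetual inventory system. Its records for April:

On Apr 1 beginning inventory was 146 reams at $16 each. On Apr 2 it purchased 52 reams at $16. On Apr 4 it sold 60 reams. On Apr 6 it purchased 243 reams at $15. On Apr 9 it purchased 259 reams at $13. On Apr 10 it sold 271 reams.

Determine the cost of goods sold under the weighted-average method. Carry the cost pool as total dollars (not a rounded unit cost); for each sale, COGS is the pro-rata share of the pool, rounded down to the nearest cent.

COGS = $4,864.09

After Apr 1: 146 on hand, pool $2,336.00 (≈ $16.0000 each)
After Apr 2: 198 on hand, pool $3,168.00 (≈ $16.0000 each)
Apr 4, sell 60: 60/198 × $3,168.00 → $960.00
After Apr 6: 381 on hand, pool $5,853.00 (≈ $15.3622 each)
After Apr 9: 640 on hand, pool $9,220.00 (≈ $14.4062 each)
Apr 10, sell 271: 271/640 × $9,220.00 → $3,904.09
Total COGS = $960.00 + $3,904.09 = $4,864.09
Ending inventory (cost pool remaining) = $5,315.91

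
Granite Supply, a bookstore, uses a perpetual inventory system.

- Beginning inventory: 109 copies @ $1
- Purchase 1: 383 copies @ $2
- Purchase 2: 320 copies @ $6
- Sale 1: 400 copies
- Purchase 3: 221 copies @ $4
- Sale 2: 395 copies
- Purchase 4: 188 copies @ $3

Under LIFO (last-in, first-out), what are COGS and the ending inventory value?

COGS = $3,312; ending inventory = $931

Sale 1 (400) [LIFO — newest first]: 320 @ $6 + 80 @ $2 = $2,080
Sale 2 (395) [LIFO — newest first]: 221 @ $4 + 174 @ $2 = $1,232
Total COGS = $2,080 + $1,232 = $3,312
Ending inventory: 109 @ $1 + 129 @ $2 + 188 @ $3 = $931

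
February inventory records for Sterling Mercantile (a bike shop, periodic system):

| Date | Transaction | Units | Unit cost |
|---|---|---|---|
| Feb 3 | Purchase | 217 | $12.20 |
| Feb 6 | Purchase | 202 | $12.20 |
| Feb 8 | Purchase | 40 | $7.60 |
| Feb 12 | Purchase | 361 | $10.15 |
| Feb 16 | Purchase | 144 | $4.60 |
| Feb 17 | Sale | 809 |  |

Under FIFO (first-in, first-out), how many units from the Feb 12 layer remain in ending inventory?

11

Feb 17, 809 sold [FIFO — oldest first]: 217 @ $12.20 + 202 @ $12.20 + 40 @ $7.60 + 350 @ $10.15 = $8,968.30
Ending inventory: 11 @ $10.15 + 144 @ $4.60 = $774.05
Check: goods available $9,742.35 = COGS $8,968.30 + ending $774.05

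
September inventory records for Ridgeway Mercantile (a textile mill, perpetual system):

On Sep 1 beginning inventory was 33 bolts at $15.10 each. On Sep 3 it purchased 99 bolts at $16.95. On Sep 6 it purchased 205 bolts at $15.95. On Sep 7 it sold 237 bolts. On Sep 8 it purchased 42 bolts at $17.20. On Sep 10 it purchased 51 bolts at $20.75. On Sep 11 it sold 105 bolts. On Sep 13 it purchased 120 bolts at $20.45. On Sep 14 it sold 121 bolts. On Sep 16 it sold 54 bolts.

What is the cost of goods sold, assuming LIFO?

Sep 7, 237 sold [LIFO — newest first]: 205 @ $15.95 + 32 @ $16.95 = $3,812.15
Sep 11, 105 sold [LIFO — newest first]: 51 @ $20.75 + 42 @ $17.20 + 12 @ $16.95 = $1,984.05
Sep 14, 121 sold [LIFO — newest first]: 120 @ $20.45 + 1 @ $16.95 = $2,470.95
Sep 16, 54 sold [LIFO — newest first]: 54 @ $16.95 = $915.30
Total COGS = $3,812.15 + $1,984.05 + $2,470.95 + $915.30 = $9,182.45
Ending inventory: 33 @ $15.10 = $498.30

COGS = $9,182.45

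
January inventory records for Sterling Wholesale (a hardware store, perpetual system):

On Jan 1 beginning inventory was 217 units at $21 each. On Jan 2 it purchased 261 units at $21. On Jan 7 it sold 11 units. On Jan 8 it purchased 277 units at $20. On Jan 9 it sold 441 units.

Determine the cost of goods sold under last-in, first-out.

COGS = $9,215

Jan 7, 11 sold [LIFO — newest first]: 11 @ $21 = $231
Jan 9, 441 sold [LIFO — newest first]: 277 @ $20 + 164 @ $21 = $8,984
Total COGS = $231 + $8,984 = $9,215
Ending inventory: 217 @ $21 + 86 @ $21 = $6,363
Check: goods available $15,578 = COGS $9,215 + ending $6,363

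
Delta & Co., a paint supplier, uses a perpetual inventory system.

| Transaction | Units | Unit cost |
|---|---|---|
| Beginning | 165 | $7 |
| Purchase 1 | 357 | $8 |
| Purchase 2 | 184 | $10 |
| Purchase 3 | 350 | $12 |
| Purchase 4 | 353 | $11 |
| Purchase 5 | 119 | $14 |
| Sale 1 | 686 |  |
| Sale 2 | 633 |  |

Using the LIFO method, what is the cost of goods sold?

Sale 1 (686) [LIFO — newest first]: 119 @ $14 + 353 @ $11 + 214 @ $12 = $8,117
Sale 2 (633) [LIFO — newest first]: 136 @ $12 + 184 @ $10 + 313 @ $8 = $5,976
Total COGS = $8,117 + $5,976 = $14,093
Ending inventory: 165 @ $7 + 44 @ $8 = $1,507
Check: goods available $15,600 = COGS $14,093 + ending $1,507

COGS = $14,093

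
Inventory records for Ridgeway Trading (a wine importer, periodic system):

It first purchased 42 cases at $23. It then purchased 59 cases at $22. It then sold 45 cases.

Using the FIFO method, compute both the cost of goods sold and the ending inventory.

Sale 1 (45) [FIFO — oldest first]: 42 @ $23 + 3 @ $22 = $1,032
Ending inventory: 56 @ $22 = $1,232

COGS = $1,032; ending inventory = $1,232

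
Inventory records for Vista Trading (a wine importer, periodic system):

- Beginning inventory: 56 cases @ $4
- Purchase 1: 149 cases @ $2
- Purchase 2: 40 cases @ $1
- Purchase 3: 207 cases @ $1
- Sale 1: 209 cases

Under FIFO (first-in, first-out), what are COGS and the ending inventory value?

COGS = $526; ending inventory = $243

Sale 1 (209) [FIFO — oldest first]: 56 @ $4 + 149 @ $2 + 4 @ $1 = $526
Ending inventory: 36 @ $1 + 207 @ $1 = $243
Check: goods available $769 = COGS $526 + ending $243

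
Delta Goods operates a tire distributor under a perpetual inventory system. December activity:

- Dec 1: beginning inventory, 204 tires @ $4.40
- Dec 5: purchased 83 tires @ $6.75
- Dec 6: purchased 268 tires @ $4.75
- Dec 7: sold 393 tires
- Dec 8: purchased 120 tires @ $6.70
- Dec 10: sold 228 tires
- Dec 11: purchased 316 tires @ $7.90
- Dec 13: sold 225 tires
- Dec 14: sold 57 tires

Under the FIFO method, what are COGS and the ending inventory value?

COGS = $5,336.05; ending inventory = $695.20

Dec 7, 393 sold [FIFO — oldest first]: 204 @ $4.40 + 83 @ $6.75 + 106 @ $4.75 = $1,961.35
Dec 10, 228 sold [FIFO — oldest first]: 162 @ $4.75 + 66 @ $6.70 = $1,211.70
Dec 13, 225 sold [FIFO — oldest first]: 54 @ $6.70 + 171 @ $7.90 = $1,712.70
Dec 14, 57 sold [FIFO — oldest first]: 57 @ $7.90 = $450.30
Total COGS = $1,961.35 + $1,211.70 + $1,712.70 + $450.30 = $5,336.05
Ending inventory: 88 @ $7.90 = $695.20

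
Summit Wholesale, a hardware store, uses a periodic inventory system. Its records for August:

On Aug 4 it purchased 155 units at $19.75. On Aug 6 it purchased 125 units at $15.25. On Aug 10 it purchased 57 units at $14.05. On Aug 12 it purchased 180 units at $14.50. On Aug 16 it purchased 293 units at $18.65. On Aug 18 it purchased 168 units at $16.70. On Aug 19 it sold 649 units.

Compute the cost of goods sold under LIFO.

COGS = $10,992.45

Aug 19, 649 sold [LIFO — newest first]: 168 @ $16.70 + 293 @ $18.65 + 180 @ $14.50 + 8 @ $14.05 = $10,992.45
Ending inventory: 155 @ $19.75 + 125 @ $15.25 + 49 @ $14.05 = $5,655.95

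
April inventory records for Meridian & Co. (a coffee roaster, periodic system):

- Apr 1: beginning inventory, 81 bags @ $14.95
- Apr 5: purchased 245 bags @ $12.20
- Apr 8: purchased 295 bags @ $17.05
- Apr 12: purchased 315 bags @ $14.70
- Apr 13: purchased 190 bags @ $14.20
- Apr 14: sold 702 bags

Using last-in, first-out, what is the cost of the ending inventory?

Apr 14, 702 sold [LIFO — newest first]: 190 @ $14.20 + 315 @ $14.70 + 197 @ $17.05 = $10,687.35
Ending inventory: 81 @ $14.95 + 245 @ $12.20 + 98 @ $17.05 = $5,870.85

Ending inventory = $5,870.85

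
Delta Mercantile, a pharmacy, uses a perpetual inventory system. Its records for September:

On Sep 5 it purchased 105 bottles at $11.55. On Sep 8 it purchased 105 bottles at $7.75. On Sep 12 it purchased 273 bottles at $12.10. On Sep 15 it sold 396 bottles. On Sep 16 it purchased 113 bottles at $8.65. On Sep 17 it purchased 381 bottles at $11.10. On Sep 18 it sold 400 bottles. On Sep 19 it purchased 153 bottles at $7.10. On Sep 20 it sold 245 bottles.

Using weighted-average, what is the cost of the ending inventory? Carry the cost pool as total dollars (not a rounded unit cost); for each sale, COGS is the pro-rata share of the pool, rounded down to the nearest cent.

After Sep 5: 105 on hand, pool $1,212.75 (≈ $11.5500 each)
After Sep 8: 210 on hand, pool $2,026.50 (≈ $9.6500 each)
After Sep 12: 483 on hand, pool $5,329.80 (≈ $11.0348 each)
Sep 15, sell 396: 396/483 × $5,329.80 → $4,369.77
After Sep 16: 200 on hand, pool $1,937.48 (≈ $9.6874 each)
After Sep 17: 581 on hand, pool $6,166.58 (≈ $10.6137 each)
Sep 18, sell 400: 400/581 × $6,166.58 → $4,245.49
After Sep 19: 334 on hand, pool $3,007.39 (≈ $9.0042 each)
Sep 20, sell 245: 245/334 × $3,007.39 → $2,206.01
Total COGS = $4,369.77 + $4,245.49 + $2,206.01 = $10,821.27
Ending inventory (cost pool remaining) = $801.38

Ending inventory = $801.38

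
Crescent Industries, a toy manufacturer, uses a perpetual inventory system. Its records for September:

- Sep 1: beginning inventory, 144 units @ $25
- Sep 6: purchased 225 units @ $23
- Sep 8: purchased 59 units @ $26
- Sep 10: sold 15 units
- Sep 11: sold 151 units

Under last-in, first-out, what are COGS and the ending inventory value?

COGS = $3,995; ending inventory = $6,314

Sep 10, 15 sold [LIFO — newest first]: 15 @ $26 = $390
Sep 11, 151 sold [LIFO — newest first]: 44 @ $26 + 107 @ $23 = $3,605
Total COGS = $390 + $3,605 = $3,995
Ending inventory: 144 @ $25 + 118 @ $23 = $6,314
Check: goods available $10,309 = COGS $3,995 + ending $6,314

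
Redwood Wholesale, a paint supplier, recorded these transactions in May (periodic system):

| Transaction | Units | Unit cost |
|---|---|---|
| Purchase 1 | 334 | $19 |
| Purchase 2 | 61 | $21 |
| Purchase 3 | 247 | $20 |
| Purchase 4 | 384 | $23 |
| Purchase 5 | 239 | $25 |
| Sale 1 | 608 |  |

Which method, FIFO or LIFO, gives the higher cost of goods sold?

LIFO

FIFO COGS: 334 @ $19 + 61 @ $21 + 213 @ $20 = $11,887
LIFO COGS: 239 @ $25 + 369 @ $23 = $14,462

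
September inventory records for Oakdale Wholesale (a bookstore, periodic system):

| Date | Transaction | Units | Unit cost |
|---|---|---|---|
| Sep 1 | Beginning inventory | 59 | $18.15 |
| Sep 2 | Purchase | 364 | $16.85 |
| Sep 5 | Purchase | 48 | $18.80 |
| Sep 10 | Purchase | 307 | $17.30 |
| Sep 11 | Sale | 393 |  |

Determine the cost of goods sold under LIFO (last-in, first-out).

COGS = $6,853.80

Sep 11, 393 sold [LIFO — newest first]: 307 @ $17.30 + 48 @ $18.80 + 38 @ $16.85 = $6,853.80
Ending inventory: 59 @ $18.15 + 326 @ $16.85 = $6,563.95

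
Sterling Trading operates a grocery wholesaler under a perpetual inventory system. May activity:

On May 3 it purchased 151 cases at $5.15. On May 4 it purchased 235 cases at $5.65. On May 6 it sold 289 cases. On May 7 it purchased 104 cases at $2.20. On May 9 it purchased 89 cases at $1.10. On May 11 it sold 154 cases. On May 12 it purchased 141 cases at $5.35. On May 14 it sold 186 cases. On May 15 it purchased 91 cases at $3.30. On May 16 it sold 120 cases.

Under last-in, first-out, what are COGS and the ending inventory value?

COGS = $3,167.45; ending inventory = $319.30

May 6, 289 sold [LIFO — newest first]: 235 @ $5.65 + 54 @ $5.15 = $1,605.85
May 11, 154 sold [LIFO — newest first]: 89 @ $1.10 + 65 @ $2.20 = $240.90
May 14, 186 sold [LIFO — newest first]: 141 @ $5.35 + 39 @ $2.20 + 6 @ $5.15 = $871.05
May 16, 120 sold [LIFO — newest first]: 91 @ $3.30 + 29 @ $5.15 = $449.65
Total COGS = $1,605.85 + $240.90 + $871.05 + $449.65 = $3,167.45
Ending inventory: 62 @ $5.15 = $319.30
Check: goods available $3,486.75 = COGS $3,167.45 + ending $319.30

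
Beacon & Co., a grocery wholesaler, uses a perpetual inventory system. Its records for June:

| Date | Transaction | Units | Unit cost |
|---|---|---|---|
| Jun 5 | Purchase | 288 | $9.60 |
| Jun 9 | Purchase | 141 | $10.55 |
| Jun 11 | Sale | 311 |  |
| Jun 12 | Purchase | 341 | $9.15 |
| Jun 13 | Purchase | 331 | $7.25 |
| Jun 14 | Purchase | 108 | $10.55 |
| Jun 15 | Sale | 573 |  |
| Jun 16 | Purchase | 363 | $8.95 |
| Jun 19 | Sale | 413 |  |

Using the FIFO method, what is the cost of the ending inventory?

Ending inventory = $2,461.25

Jun 11, 311 sold [FIFO — oldest first]: 288 @ $9.60 + 23 @ $10.55 = $3,007.45
Jun 15, 573 sold [FIFO — oldest first]: 118 @ $10.55 + 341 @ $9.15 + 114 @ $7.25 = $5,191.55
Jun 19, 413 sold [FIFO — oldest first]: 217 @ $7.25 + 108 @ $10.55 + 88 @ $8.95 = $3,500.25
Total COGS = $3,007.45 + $5,191.55 + $3,500.25 = $11,699.25
Ending inventory: 275 @ $8.95 = $2,461.25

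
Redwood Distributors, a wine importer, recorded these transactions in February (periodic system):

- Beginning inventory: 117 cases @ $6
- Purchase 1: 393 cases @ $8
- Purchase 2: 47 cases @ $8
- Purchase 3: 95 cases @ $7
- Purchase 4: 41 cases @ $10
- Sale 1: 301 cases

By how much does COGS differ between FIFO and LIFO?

FIFO COGS: 117 @ $6 + 184 @ $8 = $2,174
LIFO COGS: 41 @ $10 + 95 @ $7 + 47 @ $8 + 118 @ $8 = $2,395
Difference = |$2,174 − $2,395| = $221

$221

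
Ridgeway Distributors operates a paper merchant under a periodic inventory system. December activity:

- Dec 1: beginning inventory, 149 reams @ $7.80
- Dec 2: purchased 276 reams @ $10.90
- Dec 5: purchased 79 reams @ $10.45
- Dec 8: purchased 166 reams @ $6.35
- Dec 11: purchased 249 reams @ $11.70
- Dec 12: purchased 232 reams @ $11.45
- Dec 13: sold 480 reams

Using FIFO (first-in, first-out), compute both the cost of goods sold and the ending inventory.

COGS = $4,745.35; ending inventory = $6,874.60

Dec 13, 480 sold [FIFO — oldest first]: 149 @ $7.80 + 276 @ $10.90 + 55 @ $10.45 = $4,745.35
Ending inventory: 24 @ $10.45 + 166 @ $6.35 + 249 @ $11.70 + 232 @ $11.45 = $6,874.60
Check: goods available $11,619.95 = COGS $4,745.35 + ending $6,874.60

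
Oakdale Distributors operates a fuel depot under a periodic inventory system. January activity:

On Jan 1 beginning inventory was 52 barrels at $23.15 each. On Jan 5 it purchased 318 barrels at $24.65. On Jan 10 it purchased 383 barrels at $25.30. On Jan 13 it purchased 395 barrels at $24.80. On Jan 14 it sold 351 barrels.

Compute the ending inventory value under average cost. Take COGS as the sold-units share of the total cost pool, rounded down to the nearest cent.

Ending inventory = $19,805.87

Jan 14, sell 351: 351/1148 × $28,528.40 → $8,722.53
Ending inventory (cost pool remaining) = $19,805.87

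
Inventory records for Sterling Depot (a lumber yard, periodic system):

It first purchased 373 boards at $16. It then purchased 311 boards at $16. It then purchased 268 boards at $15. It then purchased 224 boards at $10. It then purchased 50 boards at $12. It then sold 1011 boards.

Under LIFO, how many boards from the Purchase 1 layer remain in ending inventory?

Sale 1 (1011) [LIFO — newest first]: 50 @ $12 + 224 @ $10 + 268 @ $15 + 311 @ $16 + 158 @ $16 = $14,364
Ending inventory: 215 @ $16 = $3,440

215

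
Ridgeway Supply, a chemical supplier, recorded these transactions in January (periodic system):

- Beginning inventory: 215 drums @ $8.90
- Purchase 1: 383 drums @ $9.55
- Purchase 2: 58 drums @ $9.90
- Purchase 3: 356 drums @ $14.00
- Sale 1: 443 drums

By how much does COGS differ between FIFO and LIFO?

FIFO COGS: 215 @ $8.90 + 228 @ $9.55 = $4,090.90
LIFO COGS: 356 @ $14.00 + 58 @ $9.90 + 29 @ $9.55 = $5,835.15
Difference = |$4,090.90 − $5,835.15| = $1,744.25

$1,744.25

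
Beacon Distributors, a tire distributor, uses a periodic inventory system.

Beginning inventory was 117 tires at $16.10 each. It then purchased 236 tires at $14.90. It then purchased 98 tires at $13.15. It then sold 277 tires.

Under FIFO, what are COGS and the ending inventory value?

COGS = $4,267.70; ending inventory = $2,421.10

Sale 1 (277) [FIFO — oldest first]: 117 @ $16.10 + 160 @ $14.90 = $4,267.70
Ending inventory: 76 @ $14.90 + 98 @ $13.15 = $2,421.10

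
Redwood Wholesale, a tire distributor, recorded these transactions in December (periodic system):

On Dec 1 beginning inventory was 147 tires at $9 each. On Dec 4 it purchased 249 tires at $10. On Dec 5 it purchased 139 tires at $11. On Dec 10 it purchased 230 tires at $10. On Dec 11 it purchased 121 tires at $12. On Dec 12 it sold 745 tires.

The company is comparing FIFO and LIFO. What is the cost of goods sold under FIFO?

COGS = $7,442

FIFO COGS: 147 @ $9 + 249 @ $10 + 139 @ $11 + 210 @ $10 = $7,442
LIFO COGS: 121 @ $12 + 230 @ $10 + 139 @ $11 + 249 @ $10 + 6 @ $9 = $7,825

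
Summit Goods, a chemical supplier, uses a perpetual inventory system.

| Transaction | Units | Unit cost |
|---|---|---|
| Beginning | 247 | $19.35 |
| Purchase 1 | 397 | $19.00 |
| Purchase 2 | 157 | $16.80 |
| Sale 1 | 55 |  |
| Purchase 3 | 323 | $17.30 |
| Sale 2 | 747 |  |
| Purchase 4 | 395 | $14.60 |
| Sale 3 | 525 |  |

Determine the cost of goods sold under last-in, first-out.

COGS = $22,599.75

Sale 1 (55) [LIFO — newest first]: 55 @ $16.80 = $924.00
Sale 2 (747) [LIFO — newest first]: 323 @ $17.30 + 102 @ $16.80 + 322 @ $19.00 = $13,419.50
Sale 3 (525) [LIFO — newest first]: 395 @ $14.60 + 75 @ $19.00 + 55 @ $19.35 = $8,256.25
Total COGS = $924.00 + $13,419.50 + $8,256.25 = $22,599.75
Ending inventory: 192 @ $19.35 = $3,715.20
Check: goods available $26,314.95 = COGS $22,599.75 + ending $3,715.20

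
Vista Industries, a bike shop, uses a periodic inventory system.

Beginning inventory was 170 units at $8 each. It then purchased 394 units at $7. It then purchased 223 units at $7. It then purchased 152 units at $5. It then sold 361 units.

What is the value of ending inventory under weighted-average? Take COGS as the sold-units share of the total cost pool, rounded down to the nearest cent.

Sale 1, sell 361: 361/939 × $6,439.00 → $2,475.48
Ending inventory (cost pool remaining) = $3,963.52

Ending inventory = $3,963.52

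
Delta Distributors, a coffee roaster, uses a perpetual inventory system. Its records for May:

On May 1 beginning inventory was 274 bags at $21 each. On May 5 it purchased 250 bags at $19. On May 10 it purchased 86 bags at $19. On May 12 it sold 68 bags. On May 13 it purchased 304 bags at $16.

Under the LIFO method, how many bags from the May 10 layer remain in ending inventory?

May 12, 68 sold [LIFO — newest first]: 68 @ $19 = $1,292
Ending inventory: 274 @ $21 + 250 @ $19 + 18 @ $19 + 304 @ $16 = $15,710

18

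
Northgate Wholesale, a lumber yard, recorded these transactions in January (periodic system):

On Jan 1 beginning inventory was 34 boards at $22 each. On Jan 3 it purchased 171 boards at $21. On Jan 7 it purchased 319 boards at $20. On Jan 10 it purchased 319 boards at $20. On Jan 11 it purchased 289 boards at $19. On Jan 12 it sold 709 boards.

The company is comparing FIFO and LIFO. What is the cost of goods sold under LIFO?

COGS = $13,891

FIFO COGS: 34 @ $22 + 171 @ $21 + 319 @ $20 + 185 @ $20 = $14,419
LIFO COGS: 289 @ $19 + 319 @ $20 + 101 @ $20 = $13,891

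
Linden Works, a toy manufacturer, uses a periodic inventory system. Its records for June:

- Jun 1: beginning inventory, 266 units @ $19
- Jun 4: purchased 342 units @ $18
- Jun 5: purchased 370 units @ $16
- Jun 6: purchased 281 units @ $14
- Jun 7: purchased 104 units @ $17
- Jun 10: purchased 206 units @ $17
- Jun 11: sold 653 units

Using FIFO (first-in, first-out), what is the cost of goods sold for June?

Jun 11, 653 sold [FIFO — oldest first]: 266 @ $19 + 342 @ $18 + 45 @ $16 = $11,930
Ending inventory: 325 @ $16 + 281 @ $14 + 104 @ $17 + 206 @ $17 = $14,404
Check: goods available $26,334 = COGS $11,930 + ending $14,404

COGS = $11,930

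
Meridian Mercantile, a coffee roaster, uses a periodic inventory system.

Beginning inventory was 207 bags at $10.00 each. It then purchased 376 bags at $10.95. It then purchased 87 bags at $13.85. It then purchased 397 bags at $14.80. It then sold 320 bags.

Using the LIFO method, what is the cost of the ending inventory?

Sale 1 (320) [LIFO — newest first]: 320 @ $14.80 = $4,736.00
Ending inventory: 207 @ $10.00 + 376 @ $10.95 + 87 @ $13.85 + 77 @ $14.80 = $8,531.75

Ending inventory = $8,531.75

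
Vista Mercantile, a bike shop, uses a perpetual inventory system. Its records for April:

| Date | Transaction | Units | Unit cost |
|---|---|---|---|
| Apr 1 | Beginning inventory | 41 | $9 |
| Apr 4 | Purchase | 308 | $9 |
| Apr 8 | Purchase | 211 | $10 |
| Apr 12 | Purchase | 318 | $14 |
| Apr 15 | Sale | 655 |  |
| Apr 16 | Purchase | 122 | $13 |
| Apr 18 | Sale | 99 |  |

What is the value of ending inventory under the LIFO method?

Ending inventory = $2,306

Apr 15, 655 sold [LIFO — newest first]: 318 @ $14 + 211 @ $10 + 126 @ $9 = $7,696
Apr 18, 99 sold [LIFO — newest first]: 99 @ $13 = $1,287
Total COGS = $7,696 + $1,287 = $8,983
Ending inventory: 41 @ $9 + 182 @ $9 + 23 @ $13 = $2,306
Check: goods available $11,289 = COGS $8,983 + ending $2,306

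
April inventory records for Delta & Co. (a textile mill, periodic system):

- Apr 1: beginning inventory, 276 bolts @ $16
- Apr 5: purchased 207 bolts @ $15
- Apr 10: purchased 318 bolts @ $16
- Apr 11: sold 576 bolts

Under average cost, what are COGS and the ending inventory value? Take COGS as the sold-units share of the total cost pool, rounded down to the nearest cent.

Apr 11, sell 576: 576/801 × $12,609.00 → $9,067.14
Ending inventory (cost pool remaining) = $3,541.86

COGS = $9,067.14; ending inventory = $3,541.86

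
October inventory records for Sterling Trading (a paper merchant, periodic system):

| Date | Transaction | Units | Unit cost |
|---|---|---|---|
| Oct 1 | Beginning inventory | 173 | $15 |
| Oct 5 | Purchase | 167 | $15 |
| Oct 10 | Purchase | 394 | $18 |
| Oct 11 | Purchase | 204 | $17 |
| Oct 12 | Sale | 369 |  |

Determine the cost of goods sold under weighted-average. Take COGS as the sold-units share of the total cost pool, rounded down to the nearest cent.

COGS = $6,160.49

Oct 12, sell 369: 369/938 × $15,660.00 → $6,160.49
Ending inventory (cost pool remaining) = $9,499.51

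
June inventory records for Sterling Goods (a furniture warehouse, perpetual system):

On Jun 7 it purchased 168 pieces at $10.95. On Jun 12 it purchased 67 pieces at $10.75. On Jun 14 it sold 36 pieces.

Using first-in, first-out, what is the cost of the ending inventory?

Jun 14, 36 sold [FIFO — oldest first]: 36 @ $10.95 = $394.20
Ending inventory: 132 @ $10.95 + 67 @ $10.75 = $2,165.65
Check: goods available $2,559.85 = COGS $394.20 + ending $2,165.65

Ending inventory = $2,165.65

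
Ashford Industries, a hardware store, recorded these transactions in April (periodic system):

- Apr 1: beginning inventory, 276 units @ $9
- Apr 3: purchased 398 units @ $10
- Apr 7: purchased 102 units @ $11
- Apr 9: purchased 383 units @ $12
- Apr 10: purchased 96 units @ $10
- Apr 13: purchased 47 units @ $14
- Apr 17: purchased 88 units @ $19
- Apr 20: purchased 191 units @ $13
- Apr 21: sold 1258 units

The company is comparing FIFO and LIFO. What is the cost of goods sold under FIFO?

FIFO COGS: 276 @ $9 + 398 @ $10 + 102 @ $11 + 383 @ $12 + 96 @ $10 + 3 @ $14 = $13,184
LIFO COGS: 191 @ $13 + 88 @ $19 + 47 @ $14 + 96 @ $10 + 383 @ $12 + 102 @ $11 + 351 @ $10 = $15,001

COGS = $13,184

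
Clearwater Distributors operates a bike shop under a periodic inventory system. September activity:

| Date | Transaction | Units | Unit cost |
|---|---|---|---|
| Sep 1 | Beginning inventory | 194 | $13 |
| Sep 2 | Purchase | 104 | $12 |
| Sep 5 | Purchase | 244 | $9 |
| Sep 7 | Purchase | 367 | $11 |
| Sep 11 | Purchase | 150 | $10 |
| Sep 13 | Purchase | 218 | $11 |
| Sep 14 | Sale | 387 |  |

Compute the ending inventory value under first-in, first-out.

Sep 14, 387 sold [FIFO — oldest first]: 194 @ $13 + 104 @ $12 + 89 @ $9 = $4,571
Ending inventory: 155 @ $9 + 367 @ $11 + 150 @ $10 + 218 @ $11 = $9,330

Ending inventory = $9,330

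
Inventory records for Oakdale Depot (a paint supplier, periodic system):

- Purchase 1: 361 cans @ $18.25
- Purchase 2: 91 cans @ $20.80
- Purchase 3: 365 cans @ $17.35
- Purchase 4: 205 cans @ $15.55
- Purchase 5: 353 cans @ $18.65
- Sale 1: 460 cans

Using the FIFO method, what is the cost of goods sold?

COGS = $8,619.85

Sale 1 (460) [FIFO — oldest first]: 361 @ $18.25 + 91 @ $20.80 + 8 @ $17.35 = $8,619.85
Ending inventory: 357 @ $17.35 + 205 @ $15.55 + 353 @ $18.65 = $15,965.15
Check: goods available $24,585.00 = COGS $8,619.85 + ending $15,965.15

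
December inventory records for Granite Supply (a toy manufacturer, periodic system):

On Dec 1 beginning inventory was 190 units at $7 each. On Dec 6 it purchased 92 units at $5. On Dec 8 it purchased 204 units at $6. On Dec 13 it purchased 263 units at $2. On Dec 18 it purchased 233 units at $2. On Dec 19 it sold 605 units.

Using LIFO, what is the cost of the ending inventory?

Dec 19, 605 sold [LIFO — newest first]: 233 @ $2 + 263 @ $2 + 109 @ $6 = $1,646
Ending inventory: 190 @ $7 + 92 @ $5 + 95 @ $6 = $2,360

Ending inventory = $2,360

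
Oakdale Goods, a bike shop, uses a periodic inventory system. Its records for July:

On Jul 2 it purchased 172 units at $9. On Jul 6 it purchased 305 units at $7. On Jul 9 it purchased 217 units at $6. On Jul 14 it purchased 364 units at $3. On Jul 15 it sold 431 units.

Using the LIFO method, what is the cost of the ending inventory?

Jul 15, 431 sold [LIFO — newest first]: 364 @ $3 + 67 @ $6 = $1,494
Ending inventory: 172 @ $9 + 305 @ $7 + 150 @ $6 = $4,583

Ending inventory = $4,583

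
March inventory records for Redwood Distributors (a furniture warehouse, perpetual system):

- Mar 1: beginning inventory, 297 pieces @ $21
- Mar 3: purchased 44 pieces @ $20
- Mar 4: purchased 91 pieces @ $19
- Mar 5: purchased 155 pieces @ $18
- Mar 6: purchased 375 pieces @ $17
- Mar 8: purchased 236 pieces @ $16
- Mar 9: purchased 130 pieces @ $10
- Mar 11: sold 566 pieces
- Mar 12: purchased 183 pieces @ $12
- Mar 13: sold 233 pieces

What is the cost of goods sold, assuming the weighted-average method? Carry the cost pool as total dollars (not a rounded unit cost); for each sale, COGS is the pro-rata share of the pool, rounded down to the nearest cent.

After Mar 1: 297 on hand, pool $6,237.00 (≈ $21.0000 each)
After Mar 3: 341 on hand, pool $7,117.00 (≈ $20.8710 each)
After Mar 4: 432 on hand, pool $8,846.00 (≈ $20.4769 each)
After Mar 5: 587 on hand, pool $11,636.00 (≈ $19.8228 each)
After Mar 6: 962 on hand, pool $18,011.00 (≈ $18.7225 each)
After Mar 8: 1198 on hand, pool $21,787.00 (≈ $18.1861 each)
After Mar 9: 1328 on hand, pool $23,087.00 (≈ $17.3848 each)
Mar 11, sell 566: 566/1328 × $23,087.00 → $9,839.79
After Mar 12: 945 on hand, pool $15,443.21 (≈ $16.3420 each)
Mar 13, sell 233: 233/945 × $15,443.21 → $3,807.69
Total COGS = $9,839.79 + $3,807.69 = $13,647.48
Ending inventory (cost pool remaining) = $11,635.52

COGS = $13,647.48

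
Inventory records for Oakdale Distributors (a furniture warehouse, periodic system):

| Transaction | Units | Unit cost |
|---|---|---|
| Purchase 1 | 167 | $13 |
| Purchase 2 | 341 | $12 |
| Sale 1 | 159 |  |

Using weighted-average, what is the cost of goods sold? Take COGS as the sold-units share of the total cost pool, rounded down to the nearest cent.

COGS = $1,960.26

Sale 1, sell 159: 159/508 × $6,263.00 → $1,960.26
Ending inventory (cost pool remaining) = $4,302.74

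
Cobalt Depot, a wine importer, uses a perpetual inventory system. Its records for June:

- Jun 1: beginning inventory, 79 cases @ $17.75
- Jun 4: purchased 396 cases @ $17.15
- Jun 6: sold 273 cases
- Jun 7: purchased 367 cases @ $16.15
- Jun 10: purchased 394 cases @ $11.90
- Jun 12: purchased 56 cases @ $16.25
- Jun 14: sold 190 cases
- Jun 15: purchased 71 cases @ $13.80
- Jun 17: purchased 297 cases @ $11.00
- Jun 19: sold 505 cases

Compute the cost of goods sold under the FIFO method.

Jun 6, 273 sold [FIFO — oldest first]: 79 @ $17.75 + 194 @ $17.15 = $4,729.35
Jun 14, 190 sold [FIFO — oldest first]: 190 @ $17.15 = $3,258.50
Jun 19, 505 sold [FIFO — oldest first]: 12 @ $17.15 + 367 @ $16.15 + 126 @ $11.90 = $7,632.25
Total COGS = $4,729.35 + $3,258.50 + $7,632.25 = $15,620.10
Ending inventory: 268 @ $11.90 + 56 @ $16.25 + 71 @ $13.80 + 297 @ $11.00 = $8,346.00
Check: goods available $23,966.10 = COGS $15,620.10 + ending $8,346.00

COGS = $15,620.10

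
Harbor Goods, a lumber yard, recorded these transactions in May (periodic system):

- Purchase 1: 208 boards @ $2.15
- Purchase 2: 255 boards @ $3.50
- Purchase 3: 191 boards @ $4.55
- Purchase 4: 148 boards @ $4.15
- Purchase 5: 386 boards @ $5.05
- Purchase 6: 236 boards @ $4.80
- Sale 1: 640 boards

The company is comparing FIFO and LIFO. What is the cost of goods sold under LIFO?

COGS = $3,156.80

FIFO COGS: 208 @ $2.15 + 255 @ $3.50 + 177 @ $4.55 = $2,145.05
LIFO COGS: 236 @ $4.80 + 386 @ $5.05 + 18 @ $4.15 = $3,156.80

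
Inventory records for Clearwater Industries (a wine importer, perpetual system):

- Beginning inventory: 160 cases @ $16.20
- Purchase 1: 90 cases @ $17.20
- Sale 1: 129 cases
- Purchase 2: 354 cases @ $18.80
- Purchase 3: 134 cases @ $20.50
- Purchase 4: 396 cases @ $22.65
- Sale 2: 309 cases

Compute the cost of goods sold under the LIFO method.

COGS = $9,178.65

Sale 1 (129) [LIFO — newest first]: 90 @ $17.20 + 39 @ $16.20 = $2,179.80
Sale 2 (309) [LIFO — newest first]: 309 @ $22.65 = $6,998.85
Total COGS = $2,179.80 + $6,998.85 = $9,178.65
Ending inventory: 121 @ $16.20 + 354 @ $18.80 + 134 @ $20.50 + 87 @ $22.65 = $13,332.95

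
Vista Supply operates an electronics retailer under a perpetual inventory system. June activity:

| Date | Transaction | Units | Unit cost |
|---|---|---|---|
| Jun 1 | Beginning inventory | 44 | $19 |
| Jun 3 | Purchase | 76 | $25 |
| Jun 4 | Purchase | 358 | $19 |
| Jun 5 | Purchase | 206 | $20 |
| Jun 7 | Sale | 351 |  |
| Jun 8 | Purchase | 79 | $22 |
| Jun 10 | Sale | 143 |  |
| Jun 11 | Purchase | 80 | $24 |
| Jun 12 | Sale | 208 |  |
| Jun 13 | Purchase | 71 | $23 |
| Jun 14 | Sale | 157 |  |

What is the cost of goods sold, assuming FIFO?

Jun 7, 351 sold [FIFO — oldest first]: 44 @ $19 + 76 @ $25 + 231 @ $19 = $7,125
Jun 10, 143 sold [FIFO — oldest first]: 127 @ $19 + 16 @ $20 = $2,733
Jun 12, 208 sold [FIFO — oldest first]: 190 @ $20 + 18 @ $22 = $4,196
Jun 14, 157 sold [FIFO — oldest first]: 61 @ $22 + 80 @ $24 + 16 @ $23 = $3,630
Total COGS = $7,125 + $2,733 + $4,196 + $3,630 = $17,684
Ending inventory: 55 @ $23 = $1,265
Check: goods available $18,949 = COGS $17,684 + ending $1,265

COGS = $17,684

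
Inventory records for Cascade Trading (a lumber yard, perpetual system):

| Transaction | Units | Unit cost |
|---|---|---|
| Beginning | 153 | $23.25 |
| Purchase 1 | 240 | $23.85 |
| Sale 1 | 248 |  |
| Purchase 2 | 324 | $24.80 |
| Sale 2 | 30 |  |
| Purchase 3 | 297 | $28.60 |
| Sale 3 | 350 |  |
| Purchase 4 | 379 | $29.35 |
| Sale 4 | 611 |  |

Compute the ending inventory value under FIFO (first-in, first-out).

Ending inventory = $4,519.90

Sale 1 (248) [FIFO — oldest first]: 153 @ $23.25 + 95 @ $23.85 = $5,823.00
Sale 2 (30) [FIFO — oldest first]: 30 @ $23.85 = $715.50
Sale 3 (350) [FIFO — oldest first]: 115 @ $23.85 + 235 @ $24.80 = $8,570.75
Sale 4 (611) [FIFO — oldest first]: 89 @ $24.80 + 297 @ $28.60 + 225 @ $29.35 = $17,305.15
Total COGS = $5,823.00 + $715.50 + $8,570.75 + $17,305.15 = $32,414.40
Ending inventory: 154 @ $29.35 = $4,519.90
Check: goods available $36,934.30 = COGS $32,414.40 + ending $4,519.90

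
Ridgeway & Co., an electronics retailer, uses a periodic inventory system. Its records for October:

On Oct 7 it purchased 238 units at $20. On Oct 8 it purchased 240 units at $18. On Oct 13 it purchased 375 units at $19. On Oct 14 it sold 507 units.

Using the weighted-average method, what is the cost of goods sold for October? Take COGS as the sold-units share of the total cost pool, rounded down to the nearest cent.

Oct 14, sell 507: 507/853 × $16,205.00 → $9,631.81
Ending inventory (cost pool remaining) = $6,573.19

COGS = $9,631.81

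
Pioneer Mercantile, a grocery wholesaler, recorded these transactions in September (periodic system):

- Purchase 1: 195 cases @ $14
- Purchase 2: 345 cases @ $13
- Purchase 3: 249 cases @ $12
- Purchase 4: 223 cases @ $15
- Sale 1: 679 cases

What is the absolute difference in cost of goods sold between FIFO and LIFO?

FIFO COGS: 195 @ $14 + 345 @ $13 + 139 @ $12 = $8,883
LIFO COGS: 223 @ $15 + 249 @ $12 + 207 @ $13 = $9,024
Difference = |$8,883 − $9,024| = $141

$141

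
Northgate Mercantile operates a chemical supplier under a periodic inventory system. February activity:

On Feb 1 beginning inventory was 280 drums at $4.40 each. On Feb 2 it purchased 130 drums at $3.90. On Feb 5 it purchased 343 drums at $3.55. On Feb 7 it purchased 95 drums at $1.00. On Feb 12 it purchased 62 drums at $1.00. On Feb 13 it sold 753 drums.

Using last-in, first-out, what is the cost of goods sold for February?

COGS = $2,422.85

Feb 13, 753 sold [LIFO — newest first]: 62 @ $1.00 + 95 @ $1.00 + 343 @ $3.55 + 130 @ $3.90 + 123 @ $4.40 = $2,422.85
Ending inventory: 157 @ $4.40 = $690.80
Check: goods available $3,113.65 = COGS $2,422.85 + ending $690.80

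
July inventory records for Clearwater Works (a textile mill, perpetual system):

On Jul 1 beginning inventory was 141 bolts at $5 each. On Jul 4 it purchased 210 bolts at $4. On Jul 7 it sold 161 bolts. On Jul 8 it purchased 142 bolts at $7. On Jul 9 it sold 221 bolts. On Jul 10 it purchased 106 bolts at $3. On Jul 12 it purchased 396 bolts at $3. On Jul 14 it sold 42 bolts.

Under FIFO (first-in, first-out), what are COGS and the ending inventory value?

COGS = $2,056; ending inventory = $1,989

Jul 7, 161 sold [FIFO — oldest first]: 141 @ $5 + 20 @ $4 = $785
Jul 9, 221 sold [FIFO — oldest first]: 190 @ $4 + 31 @ $7 = $977
Jul 14, 42 sold [FIFO — oldest first]: 42 @ $7 = $294
Total COGS = $785 + $977 + $294 = $2,056
Ending inventory: 69 @ $7 + 106 @ $3 + 396 @ $3 = $1,989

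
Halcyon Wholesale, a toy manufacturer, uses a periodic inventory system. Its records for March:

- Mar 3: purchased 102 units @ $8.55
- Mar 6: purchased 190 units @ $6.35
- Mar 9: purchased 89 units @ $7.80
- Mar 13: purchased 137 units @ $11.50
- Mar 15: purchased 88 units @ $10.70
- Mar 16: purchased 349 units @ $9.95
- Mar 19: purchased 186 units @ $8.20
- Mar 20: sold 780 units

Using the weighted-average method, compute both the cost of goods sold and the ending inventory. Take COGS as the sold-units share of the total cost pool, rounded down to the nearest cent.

COGS = $7,032.74; ending inventory = $3,254.91

Mar 20, sell 780: 780/1141 × $10,287.65 → $7,032.74
Ending inventory (cost pool remaining) = $3,254.91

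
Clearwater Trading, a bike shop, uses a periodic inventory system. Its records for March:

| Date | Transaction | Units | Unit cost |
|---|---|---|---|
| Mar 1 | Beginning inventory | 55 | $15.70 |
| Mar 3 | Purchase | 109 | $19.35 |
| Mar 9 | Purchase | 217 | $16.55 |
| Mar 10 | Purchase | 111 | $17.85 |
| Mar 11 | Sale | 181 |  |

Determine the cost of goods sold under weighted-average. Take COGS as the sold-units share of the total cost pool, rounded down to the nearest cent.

Mar 11, sell 181: 181/492 × $8,545.35 → $3,143.71
Ending inventory (cost pool remaining) = $5,401.64
Check: goods available $8,545.35 = COGS $3,143.71 + ending $5,401.64

COGS = $3,143.71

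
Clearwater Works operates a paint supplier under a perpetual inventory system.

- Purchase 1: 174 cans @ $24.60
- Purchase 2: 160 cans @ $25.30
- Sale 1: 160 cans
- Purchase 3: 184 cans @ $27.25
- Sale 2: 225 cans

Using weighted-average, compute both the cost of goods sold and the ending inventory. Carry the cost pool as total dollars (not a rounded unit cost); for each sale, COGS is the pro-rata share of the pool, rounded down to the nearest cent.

COGS = $9,867.77; ending inventory = $3,474.63

After Purchase 1: 174 on hand, pool $4,280.40 (≈ $24.6000 each)
After Purchase 2: 334 on hand, pool $8,328.40 (≈ $24.9353 each)
Sale 1, sell 160: 160/334 × $8,328.40 → $3,989.65
After Purchase 3: 358 on hand, pool $9,352.75 (≈ $26.1250 each)
Sale 2, sell 225: 225/358 × $9,352.75 → $5,878.12
Total COGS = $3,989.65 + $5,878.12 = $9,867.77
Ending inventory (cost pool remaining) = $3,474.63
Check: goods available $13,342.40 = COGS $9,867.77 + ending $3,474.63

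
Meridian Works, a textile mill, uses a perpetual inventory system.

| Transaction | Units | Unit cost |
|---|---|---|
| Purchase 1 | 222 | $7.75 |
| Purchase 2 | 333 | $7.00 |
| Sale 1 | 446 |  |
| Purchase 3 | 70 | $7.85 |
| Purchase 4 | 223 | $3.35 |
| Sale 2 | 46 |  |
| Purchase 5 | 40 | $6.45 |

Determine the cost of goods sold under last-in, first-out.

Sale 1 (446) [LIFO — newest first]: 333 @ $7.00 + 113 @ $7.75 = $3,206.75
Sale 2 (46) [LIFO — newest first]: 46 @ $3.35 = $154.10
Total COGS = $3,206.75 + $154.10 = $3,360.85
Ending inventory: 109 @ $7.75 + 70 @ $7.85 + 177 @ $3.35 + 40 @ $6.45 = $2,245.20

COGS = $3,360.85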